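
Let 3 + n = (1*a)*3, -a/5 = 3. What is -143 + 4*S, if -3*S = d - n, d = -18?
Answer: -183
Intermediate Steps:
a = -15 (a = -5*3 = -15)
n = -48 (n = -3 + (1*(-15))*3 = -3 - 15*3 = -3 - 45 = -48)
S = -10 (S = -(-18 - 1*(-48))/3 = -(-18 + 48)/3 = -⅓*30 = -10)
-143 + 4*S = -143 + 4*(-10) = -143 - 40 = -183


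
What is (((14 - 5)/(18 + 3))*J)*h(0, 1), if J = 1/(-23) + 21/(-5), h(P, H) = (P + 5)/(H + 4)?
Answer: -1464/805 ≈ -1.8186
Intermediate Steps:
h(P, H) = (5 + P)/(4 + H)
J = -488/115 (J = 1*(-1/23) + 21*(-⅕) = -1/23 - 21/5 = -488/115 ≈ -4.2435)
(((14 - 5)/(18 + 3))*J)*h(0, 1) = (((14 - 5)/(18 + 3))*(-488/115))*((5 + 0)/(4 + 1)) = ((9/21)*(-488/115))*(5/5) = ((9*(1/21))*(-488/115))*((⅕)*5) = ((3/7)*(-488/115))*1 = -1464/805*1 = -1464/805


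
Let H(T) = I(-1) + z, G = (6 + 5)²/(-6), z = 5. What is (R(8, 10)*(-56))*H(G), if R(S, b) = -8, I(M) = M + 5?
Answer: 4032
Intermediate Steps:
I(M) = 5 + M
G = -121/6 (G = 11²*(-⅙) = 121*(-⅙) = -121/6 ≈ -20.167)
H(T) = 9 (H(T) = (5 - 1) + 5 = 4 + 5 = 9)
(R(8, 10)*(-56))*H(G) = -8*(-56)*9 = 448*9 = 4032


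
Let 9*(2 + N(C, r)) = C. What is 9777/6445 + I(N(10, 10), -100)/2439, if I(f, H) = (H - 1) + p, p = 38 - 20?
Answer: 23311168/15719355 ≈ 1.4830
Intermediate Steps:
p = 18
N(C, r) = -2 + C/9
I(f, H) = 17 + H (I(f, H) = (H - 1) + 18 = (-1 + H) + 18 = 17 + H)
9777/6445 + I(N(10, 10), -100)/2439 = 9777/6445 + (17 - 100)/2439 = 9777*(1/6445) - 83*1/2439 = 9777/6445 - 83/2439 = 23311168/15719355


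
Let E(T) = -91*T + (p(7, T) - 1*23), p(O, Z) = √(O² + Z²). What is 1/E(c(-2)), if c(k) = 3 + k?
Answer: -57/6473 - 5*√2/12946 ≈ -0.0093520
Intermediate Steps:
E(T) = -23 + √(49 + T²) - 91*T (E(T) = -91*T + (√(7² + T²) - 1*23) = -91*T + (√(49 + T²) - 23) = -91*T + (-23 + √(49 + T²)) = -23 + √(49 + T²) - 91*T)
1/E(c(-2)) = 1/(-23 + √(49 + (3 - 2)²) - 91*(3 - 2)) = 1/(-23 + √(49 + 1²) - 91*1) = 1/(-23 + √(49 + 1) - 91) = 1/(-23 + √50 - 91) = 1/(-23 + 5*√2 - 91) = 1/(-114 + 5*√2)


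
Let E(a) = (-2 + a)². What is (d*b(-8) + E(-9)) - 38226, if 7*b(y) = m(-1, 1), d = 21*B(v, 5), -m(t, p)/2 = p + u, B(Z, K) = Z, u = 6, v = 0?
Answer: -38105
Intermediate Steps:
m(t, p) = -12 - 2*p (m(t, p) = -2*(p + 6) = -2*(6 + p) = -12 - 2*p)
d = 0 (d = 21*0 = 0)
b(y) = -2 (b(y) = (-12 - 2*1)/7 = (-12 - 2)/7 = (⅐)*(-14) = -2)
(d*b(-8) + E(-9)) - 38226 = (0*(-2) + (-2 - 9)²) - 38226 = (0 + (-11)²) - 38226 = (0 + 121) - 38226 = 121 - 38226 = -38105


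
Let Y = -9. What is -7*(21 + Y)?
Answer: -84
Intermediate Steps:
-7*(21 + Y) = -7*(21 - 9) = -7*12 = -84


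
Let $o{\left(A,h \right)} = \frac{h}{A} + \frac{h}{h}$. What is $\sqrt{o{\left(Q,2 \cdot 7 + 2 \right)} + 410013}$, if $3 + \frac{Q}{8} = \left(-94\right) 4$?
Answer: $\frac{2 \sqrt{14723705054}}{379} \approx 640.32$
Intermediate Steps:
$Q = -3032$ ($Q = -24 + 8 \left(\left(-94\right) 4\right) = -24 + 8 \left(-376\right) = -24 - 3008 = -3032$)
$o{\left(A,h \right)} = 1 + \frac{h}{A}$ ($o{\left(A,h \right)} = \frac{h}{A} + 1 = 1 + \frac{h}{A}$)
$\sqrt{o{\left(Q,2 \cdot 7 + 2 \right)} + 410013} = \sqrt{\frac{-3032 + \left(2 \cdot 7 + 2\right)}{-3032} + 410013} = \sqrt{- \frac{-3032 + \left(14 + 2\right)}{3032} + 410013} = \sqrt{- \frac{-3032 + 16}{3032} + 410013} = \sqrt{\left(- \frac{1}{3032}\right) \left(-3016\right) + 410013} = \sqrt{\frac{377}{379} + 410013} = \sqrt{\frac{155395304}{379}} = \frac{2 \sqrt{14723705054}}{379}$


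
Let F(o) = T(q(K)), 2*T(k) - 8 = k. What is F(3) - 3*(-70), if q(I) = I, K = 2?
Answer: 215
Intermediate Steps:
T(k) = 4 + k/2
F(o) = 5 (F(o) = 4 + (½)*2 = 4 + 1 = 5)
F(3) - 3*(-70) = 5 - 3*(-70) = 5 + 210 = 215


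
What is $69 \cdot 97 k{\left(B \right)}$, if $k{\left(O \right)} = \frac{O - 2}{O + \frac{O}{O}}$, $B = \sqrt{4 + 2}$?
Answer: $\frac{53544}{5} - \frac{20079 \sqrt{6}}{5} \approx 872.14$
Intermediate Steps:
$B = \sqrt{6} \approx 2.4495$
$k{\left(O \right)} = \frac{-2 + O}{1 + O}$ ($k{\left(O \right)} = \frac{-2 + O}{O + 1} = \frac{-2 + O}{1 + O}$)
$69 \cdot 97 k{\left(B \right)} = 69 \cdot 97 \frac{-2 + \sqrt{6}}{1 + \sqrt{6}} = 6693 \frac{-2 + \sqrt{6}}{1 + \sqrt{6}} = \frac{6693 \left(-2 + \sqrt{6}\right)}{1 + \sqrt{6}}$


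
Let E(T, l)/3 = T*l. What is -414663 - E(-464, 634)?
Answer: 467865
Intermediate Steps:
E(T, l) = 3*T*l (E(T, l) = 3*(T*l) = 3*T*l)
-414663 - E(-464, 634) = -414663 - 3*(-464)*634 = -414663 - 1*(-882528) = -414663 + 882528 = 467865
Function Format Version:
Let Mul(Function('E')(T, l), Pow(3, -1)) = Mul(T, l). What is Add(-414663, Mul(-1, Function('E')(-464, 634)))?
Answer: 467865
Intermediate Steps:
Function('E')(T, l) = Mul(3, T, l) (Function('E')(T, l) = Mul(3, Mul(T, l)) = Mul(3, T, l))
Add(-414663, Mul(-1, Function('E')(-464, 634))) = Add(-414663, Mul(-1, Mul(3, -464, 634))) = Add(-414663, Mul(-1, -882528)) = Add(-414663, 882528) = 467865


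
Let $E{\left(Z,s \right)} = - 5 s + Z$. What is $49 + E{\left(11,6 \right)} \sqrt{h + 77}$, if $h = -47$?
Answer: $49 - 19 \sqrt{30} \approx -55.067$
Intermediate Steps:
$E{\left(Z,s \right)} = Z - 5 s$
$49 + E{\left(11,6 \right)} \sqrt{h + 77} = 49 + \left(11 - 30\right) \sqrt{-47 + 77} = 49 + \left(11 - 30\right) \sqrt{30} = 49 - 19 \sqrt{30}$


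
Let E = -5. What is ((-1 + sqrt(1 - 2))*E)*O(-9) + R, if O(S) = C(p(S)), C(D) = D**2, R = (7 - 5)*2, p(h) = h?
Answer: 409 - 405*I ≈ 409.0 - 405.0*I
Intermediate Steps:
R = 4 (R = 2*2 = 4)
O(S) = S**2
((-1 + sqrt(1 - 2))*E)*O(-9) + R = ((-1 + sqrt(1 - 2))*(-5))*(-9)**2 + 4 = ((-1 + sqrt(-1))*(-5))*81 + 4 = ((-1 + I)*(-5))*81 + 4 = (5 - 5*I)*81 + 4 = (405 - 405*I) + 4 = 409 - 405*I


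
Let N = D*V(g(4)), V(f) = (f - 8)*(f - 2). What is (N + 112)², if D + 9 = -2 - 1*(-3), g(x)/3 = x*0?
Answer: 256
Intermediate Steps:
g(x) = 0 (g(x) = 3*(x*0) = 3*0 = 0)
V(f) = (-8 + f)*(-2 + f)
D = -8 (D = -9 + (-2 - 1*(-3)) = -9 + (-2 + 3) = -9 + 1 = -8)
N = -128 (N = -8*(16 + 0² - 10*0) = -8*(16 + 0 + 0) = -8*16 = -128)
(N + 112)² = (-128 + 112)² = (-16)² = 256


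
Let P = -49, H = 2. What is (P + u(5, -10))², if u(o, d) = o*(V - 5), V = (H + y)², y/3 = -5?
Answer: 594441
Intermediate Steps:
y = -15 (y = 3*(-5) = -15)
V = 169 (V = (2 - 15)² = (-13)² = 169)
u(o, d) = 164*o (u(o, d) = o*(169 - 5) = o*164 = 164*o)
(P + u(5, -10))² = (-49 + 164*5)² = (-49 + 820)² = 771² = 594441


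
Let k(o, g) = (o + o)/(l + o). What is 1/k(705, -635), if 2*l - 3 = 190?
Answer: 1603/2820 ≈ 0.56844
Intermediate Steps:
l = 193/2 (l = 3/2 + (½)*190 = 3/2 + 95 = 193/2 ≈ 96.500)
k(o, g) = 2*o/(193/2 + o) (k(o, g) = (o + o)/(193/2 + o) = (2*o)/(193/2 + o) = 2*o/(193/2 + o))
1/k(705, -635) = 1/(4*705/(193 + 2*705)) = 1/(4*705/(193 + 1410)) = 1/(4*705/1603) = 1/(4*705*(1/1603)) = 1/(2820/1603) = 1603/2820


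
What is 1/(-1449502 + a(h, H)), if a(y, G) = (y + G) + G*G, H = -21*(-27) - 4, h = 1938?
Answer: -1/1130032 ≈ -8.8493e-7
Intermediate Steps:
H = 563 (H = 567 - 4 = 563)
a(y, G) = G + y + G**2 (a(y, G) = (G + y) + G**2 = G + y + G**2)
1/(-1449502 + a(h, H)) = 1/(-1449502 + (563 + 1938 + 563**2)) = 1/(-1449502 + (563 + 1938 + 316969)) = 1/(-1449502 + 319470) = 1/(-1130032) = -1/1130032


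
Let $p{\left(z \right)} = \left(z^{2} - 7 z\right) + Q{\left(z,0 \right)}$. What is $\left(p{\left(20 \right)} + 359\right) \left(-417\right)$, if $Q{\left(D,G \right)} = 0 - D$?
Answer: $-249783$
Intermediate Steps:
$Q{\left(D,G \right)} = - D$
$p{\left(z \right)} = z^{2} - 8 z$ ($p{\left(z \right)} = \left(z^{2} - 7 z\right) - z = z^{2} - 8 z$)
$\left(p{\left(20 \right)} + 359\right) \left(-417\right) = \left(20 \left(-8 + 20\right) + 359\right) \left(-417\right) = \left(20 \cdot 12 + 359\right) \left(-417\right) = \left(240 + 359\right) \left(-417\right) = 599 \left(-417\right) = -249783$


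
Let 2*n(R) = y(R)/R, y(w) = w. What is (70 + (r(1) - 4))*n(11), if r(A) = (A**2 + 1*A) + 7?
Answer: 75/2 ≈ 37.500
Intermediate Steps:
r(A) = 7 + A + A**2 (r(A) = (A**2 + A) + 7 = (A + A**2) + 7 = 7 + A + A**2)
n(R) = 1/2 (n(R) = (R/R)/2 = (1/2)*1 = 1/2)
(70 + (r(1) - 4))*n(11) = (70 + ((7 + 1 + 1**2) - 4))*(1/2) = (70 + ((7 + 1 + 1) - 4))*(1/2) = (70 + (9 - 4))*(1/2) = (70 + 5)*(1/2) = 75*(1/2) = 75/2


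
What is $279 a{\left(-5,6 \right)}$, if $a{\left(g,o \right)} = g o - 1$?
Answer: $-8649$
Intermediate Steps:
$a{\left(g,o \right)} = -1 + g o$
$279 a{\left(-5,6 \right)} = 279 \left(-1 - 30\right) = 279 \left(-31\right) = -8649$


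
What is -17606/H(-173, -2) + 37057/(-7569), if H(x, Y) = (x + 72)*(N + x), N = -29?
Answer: -444648364/77211369 ≈ -5.7588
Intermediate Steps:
H(x, Y) = (-29 + x)*(72 + x) (H(x, Y) = (x + 72)*(-29 + x) = (72 + x)*(-29 + x) = (-29 + x)*(72 + x))
-17606/H(-173, -2) + 37057/(-7569) = -17606/(-2088 + (-173)**2 + 43*(-173)) + 37057/(-7569) = -17606/(-2088 + 29929 - 7439) + 37057*(-1/7569) = -17606/20402 - 37057/7569 = -17606*1/20402 - 37057/7569 = -8803/10201 - 37057/7569 = -444648364/77211369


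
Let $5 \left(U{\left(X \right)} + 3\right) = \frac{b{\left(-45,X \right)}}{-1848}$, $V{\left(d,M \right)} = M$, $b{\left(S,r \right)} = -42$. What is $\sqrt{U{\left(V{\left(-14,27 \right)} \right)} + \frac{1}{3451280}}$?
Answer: $\frac{i \sqrt{10793156149083}}{1898204} \approx 1.7307 i$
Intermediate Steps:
$U{\left(X \right)} = - \frac{659}{220}$ ($U{\left(X \right)} = -3 + \frac{\left(-42\right) \frac{1}{-1848}}{5} = -3 + \frac{\left(-42\right) \left(- \frac{1}{1848}\right)}{5} = -3 + \frac{1}{5} \cdot \frac{1}{44} = -3 + \frac{1}{220} = - \frac{659}{220}$)
$\sqrt{U{\left(V{\left(-14,27 \right)} \right)} + \frac{1}{3451280}} = \sqrt{- \frac{659}{220} + \frac{1}{3451280}} = \sqrt{- \frac{22743933}{7592816}} = \frac{i \sqrt{10793156149083}}{1898204}$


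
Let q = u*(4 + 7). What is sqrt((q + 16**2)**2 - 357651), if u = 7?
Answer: 3*I*sqrt(27418) ≈ 496.75*I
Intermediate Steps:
q = 77 (q = 7*(4 + 7) = 7*11 = 77)
sqrt((q + 16**2)**2 - 357651) = sqrt((77 + 16**2)**2 - 357651) = sqrt((77 + 256)**2 - 357651) = sqrt(333**2 - 357651) = sqrt(110889 - 357651) = sqrt(-246762) = 3*I*sqrt(27418)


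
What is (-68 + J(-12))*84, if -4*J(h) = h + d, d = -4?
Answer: -5376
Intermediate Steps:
J(h) = 1 - h/4 (J(h) = -(h - 4)/4 = -(-4 + h)/4 = 1 - h/4)
(-68 + J(-12))*84 = (-68 + (1 - ¼*(-12)))*84 = (-68 + (1 + 3))*84 = (-68 + 4)*84 = -64*84 = -5376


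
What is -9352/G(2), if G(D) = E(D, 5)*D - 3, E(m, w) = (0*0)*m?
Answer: 9352/3 ≈ 3117.3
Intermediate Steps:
E(m, w) = 0 (E(m, w) = 0*m = 0)
G(D) = -3 (G(D) = 0*D - 3 = 0 - 3 = -3)
-9352/G(2) = -9352/(-3) = -9352*(-1/3) = 9352/3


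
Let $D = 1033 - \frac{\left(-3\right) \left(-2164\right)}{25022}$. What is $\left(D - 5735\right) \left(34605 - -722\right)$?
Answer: $- \frac{2078286279536}{12511} \approx -1.6612 \cdot 10^{8}$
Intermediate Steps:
$D = \frac{12920617}{12511}$ ($D = 1033 - 6492 \cdot \frac{1}{25022} = 1033 - \frac{3246}{12511} = \frac{12920617}{12511} \approx 1032.7$)
$\left(D - 5735\right) \left(34605 - -722\right) = \left(\frac{12920617}{12511} - 5735\right) \left(34605 - -722\right) = - \frac{58829968 \left(34605 + \left(-58 + 780\right)\right)}{12511} = - \frac{58829968 \left(34605 + 722\right)}{12511} = \left(- \frac{58829968}{12511}\right) 35327 = - \frac{2078286279536}{12511}$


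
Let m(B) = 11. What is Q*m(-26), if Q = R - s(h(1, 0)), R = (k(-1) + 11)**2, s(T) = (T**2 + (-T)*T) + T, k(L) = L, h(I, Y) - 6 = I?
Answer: 1023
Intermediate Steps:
h(I, Y) = 6 + I
s(T) = T (s(T) = (T**2 - T**2) + T = 0 + T = T)
R = 100 (R = (-1 + 11)**2 = 10**2 = 100)
Q = 93 (Q = 100 - (6 + 1) = 100 - 1*7 = 100 - 7 = 93)
Q*m(-26) = 93*11 = 1023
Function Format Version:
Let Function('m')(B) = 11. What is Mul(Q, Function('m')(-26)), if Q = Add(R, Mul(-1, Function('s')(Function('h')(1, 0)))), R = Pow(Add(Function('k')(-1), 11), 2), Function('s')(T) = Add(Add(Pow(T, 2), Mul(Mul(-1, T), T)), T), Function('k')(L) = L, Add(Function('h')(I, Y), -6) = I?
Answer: 1023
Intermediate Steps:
Function('h')(I, Y) = Add(6, I)
Function('s')(T) = T (Function('s')(T) = Add(Add(Pow(T, 2), Mul(-1, Pow(T, 2))), T) = Add(0, T) = T)
R = 100 (R = Pow(Add(-1, 11), 2) = Pow(10, 2) = 100)
Q = 93 (Q = Add(100, Mul(-1, Add(6, 1))) = Add(100, Mul(-1, 7)) = Add(100, -7) = 93)
Mul(Q, Function('m')(-26)) = Mul(93, 11) = 1023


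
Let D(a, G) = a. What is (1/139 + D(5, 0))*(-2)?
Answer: -1392/139 ≈ -10.014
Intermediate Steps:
(1/139 + D(5, 0))*(-2) = (1/139 + 5)*(-2) = (696/139)*(-2) = -1392/139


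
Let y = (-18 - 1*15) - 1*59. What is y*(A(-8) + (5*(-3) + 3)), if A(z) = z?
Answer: 1840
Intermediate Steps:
y = -92 (y = (-18 - 15) - 59 = -33 - 59 = -92)
y*(A(-8) + (5*(-3) + 3)) = -92*(-8 + (5*(-3) + 3)) = -92*(-8 + (-15 + 3)) = -92*(-8 - 12) = -92*(-20) = 1840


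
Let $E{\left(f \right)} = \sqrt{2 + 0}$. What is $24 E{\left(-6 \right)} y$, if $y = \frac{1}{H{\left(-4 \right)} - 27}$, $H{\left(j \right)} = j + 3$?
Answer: $- \frac{6 \sqrt{2}}{7} \approx -1.2122$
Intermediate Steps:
$E{\left(f \right)} = \sqrt{2}$
$H{\left(j \right)} = 3 + j$
$y = - \frac{1}{28}$ ($y = \frac{1}{\left(3 - 4\right) - 27} = \frac{1}{-1 - 27} = \frac{1}{-28} = - \frac{1}{28} \approx -0.035714$)
$24 E{\left(-6 \right)} y = 24 \sqrt{2} \left(- \frac{1}{28}\right) = - \frac{6 \sqrt{2}}{7}$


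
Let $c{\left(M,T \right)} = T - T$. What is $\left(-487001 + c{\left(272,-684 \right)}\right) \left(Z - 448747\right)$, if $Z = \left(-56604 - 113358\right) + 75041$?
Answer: $264766859668$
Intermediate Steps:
$c{\left(M,T \right)} = 0$
$Z = -94921$ ($Z = -169962 + 75041 = -94921$)
$\left(-487001 + c{\left(272,-684 \right)}\right) \left(Z - 448747\right) = \left(-487001 + 0\right) \left(-94921 - 448747\right) = \left(-487001\right) \left(-543668\right) = 264766859668$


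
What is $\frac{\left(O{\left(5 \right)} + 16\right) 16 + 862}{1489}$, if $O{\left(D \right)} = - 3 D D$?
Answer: $- \frac{82}{1489} \approx -0.055071$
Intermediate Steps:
$O{\left(D \right)} = - 3 D^{2}$
$\frac{\left(O{\left(5 \right)} + 16\right) 16 + 862}{1489} = \frac{\left(- 3 \cdot 5^{2} + 16\right) 16 + 862}{1489} = \frac{\left(\left(-3\right) 25 + 16\right) 16 + 862}{1489} = \frac{\left(-75 + 16\right) 16 + 862}{1489} = \frac{\left(-59\right) 16 + 862}{1489} = \frac{-944 + 862}{1489} = \frac{1}{1489} \left(-82\right) = - \frac{82}{1489}$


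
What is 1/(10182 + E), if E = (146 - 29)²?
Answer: 1/23871 ≈ 4.1892e-5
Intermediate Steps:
E = 13689 (E = 117² = 13689)
1/(10182 + E) = 1/(10182 + 13689) = 1/23871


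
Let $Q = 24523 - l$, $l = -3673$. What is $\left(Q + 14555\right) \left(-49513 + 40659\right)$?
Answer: $-378517354$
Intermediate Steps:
$Q = 28196$ ($Q = 24523 - -3673 = 24523 + 3673 = 28196$)
$\left(Q + 14555\right) \left(-49513 + 40659\right) = \left(28196 + 14555\right) \left(-49513 + 40659\right) = 42751 \left(-8854\right) = -378517354$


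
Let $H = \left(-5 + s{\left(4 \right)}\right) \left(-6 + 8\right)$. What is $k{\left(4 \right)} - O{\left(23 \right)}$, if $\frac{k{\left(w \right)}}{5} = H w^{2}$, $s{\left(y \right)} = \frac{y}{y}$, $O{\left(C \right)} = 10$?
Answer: $-650$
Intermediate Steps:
$s{\left(y \right)} = 1$
$H = -8$ ($H = \left(-5 + 1\right) \left(-6 + 8\right) = \left(-4\right) 2 = -8$)
$k{\left(w \right)} = - 40 w^{2}$ ($k{\left(w \right)} = 5 \left(- 8 w^{2}\right) = - 40 w^{2}$)
$k{\left(4 \right)} - O{\left(23 \right)} = - 40 \cdot 4^{2} - 10 = \left(-40\right) 16 - 10 = -640 - 10 = -650$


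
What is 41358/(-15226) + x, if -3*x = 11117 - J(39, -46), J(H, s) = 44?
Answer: -28120262/7613 ≈ -3693.7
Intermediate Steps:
x = -3691 (x = -(11117 - 1*44)/3 = -(11117 - 44)/3 = -1/3*11073 = -3691)
41358/(-15226) + x = 41358/(-15226) - 3691 = 41358*(-1/15226) - 3691 = -20679/7613 - 3691 = -28120262/7613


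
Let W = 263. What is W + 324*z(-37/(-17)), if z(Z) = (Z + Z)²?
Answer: 1850231/289 ≈ 6402.2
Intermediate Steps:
z(Z) = 4*Z² (z(Z) = (2*Z)² = 4*Z²)
W + 324*z(-37/(-17)) = 263 + 324*(4*(-37/(-17))²) = 263 + 324*(4*(-37*(-1/17))²) = 263 + 324*(4*(37/17)²) = 263 + 324*(4*(1369/289)) = 263 + 324*(5476/289) = 263 + 1774224/289 = 1850231/289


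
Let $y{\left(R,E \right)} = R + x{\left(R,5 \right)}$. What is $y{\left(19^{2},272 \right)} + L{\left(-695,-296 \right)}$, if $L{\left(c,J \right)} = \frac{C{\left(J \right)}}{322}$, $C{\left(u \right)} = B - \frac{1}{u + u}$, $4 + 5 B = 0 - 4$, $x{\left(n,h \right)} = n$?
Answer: $\frac{688147909}{953120} \approx 722.0$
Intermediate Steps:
$B = - \frac{8}{5}$ ($B = - \frac{4}{5} + \frac{0 - 4}{5} = - \frac{4}{5} + \frac{1}{5} \left(-4\right) = - \frac{4}{5} - \frac{4}{5} = - \frac{8}{5} \approx -1.6$)
$C{\left(u \right)} = - \frac{8}{5} - \frac{1}{2 u}$ ($C{\left(u \right)} = - \frac{8}{5} - \frac{1}{u + u} = - \frac{8}{5} - \frac{1}{2 u}$)
$L{\left(c,J \right)} = \frac{-5 - 16 J}{3220 J}$ ($L{\left(c,J \right)} = \frac{\frac{1}{10} \frac{1}{J} \left(-5 - 16 J\right)}{322} = \frac{-5 - 16 J}{10 J} \frac{1}{322} = \frac{-5 - 16 J}{3220 J}$)
$y{\left(R,E \right)} = 2 R$ ($y{\left(R,E \right)} = R + R = 2 R$)
$y{\left(19^{2},272 \right)} + L{\left(-695,-296 \right)} = 2 \cdot 19^{2} + \frac{-5 - -4736}{3220 \left(-296\right)} = 2 \cdot 361 + \frac{1}{3220} \left(- \frac{1}{296}\right) \left(-5 + 4736\right) = 722 + \frac{1}{3220} \left(- \frac{1}{296}\right) 4731 = 722 - \frac{4731}{953120} = \frac{688147909}{953120}$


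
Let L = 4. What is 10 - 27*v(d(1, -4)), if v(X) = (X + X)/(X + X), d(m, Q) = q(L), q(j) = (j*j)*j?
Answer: -17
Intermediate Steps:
q(j) = j³ (q(j) = j²*j = j³)
d(m, Q) = 64 (d(m, Q) = 4³ = 64)
v(X) = 1 (v(X) = (2*X)/((2*X)) = (2*X)*(1/(2*X)) = 1)
10 - 27*v(d(1, -4)) = 10 - 27*1 = 10 - 27 = -17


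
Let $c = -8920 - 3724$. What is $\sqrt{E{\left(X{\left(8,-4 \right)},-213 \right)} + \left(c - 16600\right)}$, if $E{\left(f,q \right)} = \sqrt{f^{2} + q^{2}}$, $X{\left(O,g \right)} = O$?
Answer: $\sqrt{-29244 + \sqrt{45433}} \approx 170.38 i$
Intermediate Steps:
$c = -12644$ ($c = -8920 - 3724 = -12644$)
$\sqrt{E{\left(X{\left(8,-4 \right)},-213 \right)} + \left(c - 16600\right)} = \sqrt{\sqrt{8^{2} + \left(-213\right)^{2}} - 29244} = \sqrt{\sqrt{64 + 45369} - 29244} = \sqrt{\sqrt{45433} - 29244} = \sqrt{-29244 + \sqrt{45433}}$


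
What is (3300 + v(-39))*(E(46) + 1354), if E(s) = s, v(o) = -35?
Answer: 4571000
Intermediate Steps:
(3300 + v(-39))*(E(46) + 1354) = (3300 - 35)*(46 + 1354) = 3265*1400 = 4571000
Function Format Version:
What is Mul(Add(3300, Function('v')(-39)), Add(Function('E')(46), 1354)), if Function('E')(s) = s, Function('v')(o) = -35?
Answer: 4571000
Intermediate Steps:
Mul(Add(3300, Function('v')(-39)), Add(Function('E')(46), 1354)) = Mul(Add(3300, -35), Add(46, 1354)) = Mul(3265, 1400) = 4571000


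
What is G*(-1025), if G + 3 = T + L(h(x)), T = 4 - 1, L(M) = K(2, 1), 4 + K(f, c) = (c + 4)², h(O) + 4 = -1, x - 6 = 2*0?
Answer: -21525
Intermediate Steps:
x = 6 (x = 6 + 2*0 = 6 + 0 = 6)
h(O) = -5 (h(O) = -4 - 1 = -5)
K(f, c) = -4 + (4 + c)² (K(f, c) = -4 + (c + 4)² = -4 + (4 + c)²)
L(M) = 21 (L(M) = -4 + (4 + 1)² = -4 + 5² = -4 + 25 = 21)
T = 3
G = 21 (G = -3 + (3 + 21) = -3 + 24 = 21)
G*(-1025) = 21*(-1025) = -21525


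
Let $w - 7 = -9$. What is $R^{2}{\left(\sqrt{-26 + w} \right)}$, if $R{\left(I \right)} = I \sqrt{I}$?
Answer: $- 56 i \sqrt{7} \approx - 148.16 i$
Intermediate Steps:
$w = -2$ ($w = 7 - 9 = -2$)
$R{\left(I \right)} = I^{\frac{3}{2}}$
$R^{2}{\left(\sqrt{-26 + w} \right)} = \left(\left(\sqrt{-26 - 2}\right)^{\frac{3}{2}}\right)^{2} = \left(\left(\sqrt{-28}\right)^{\frac{3}{2}}\right)^{2} = \left(\left(2 i \sqrt{7}\right)^{\frac{3}{2}}\right)^{2} = \left(2 \sqrt{2} \cdot 7^{\frac{3}{4}} i^{\frac{3}{2}}\right)^{2} = - 56 i \sqrt{7}$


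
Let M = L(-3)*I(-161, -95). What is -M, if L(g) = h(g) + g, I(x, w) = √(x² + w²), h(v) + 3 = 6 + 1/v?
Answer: √34946/3 ≈ 62.313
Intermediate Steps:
h(v) = 3 + 1/v (h(v) = -3 + (6 + 1/v) = 3 + 1/v)
I(x, w) = √(w² + x²)
L(g) = 3 + g + 1/g (L(g) = (3 + 1/g) + g = 3 + g + 1/g)
M = -√34946/3 (M = (3 - 3 + 1/(-3))*√((-95)² + (-161)²) = (3 - 3 - ⅓)*√(9025 + 25921) = -√34946/3 ≈ -62.313)
-M = -(-1)*√34946/3 = √34946/3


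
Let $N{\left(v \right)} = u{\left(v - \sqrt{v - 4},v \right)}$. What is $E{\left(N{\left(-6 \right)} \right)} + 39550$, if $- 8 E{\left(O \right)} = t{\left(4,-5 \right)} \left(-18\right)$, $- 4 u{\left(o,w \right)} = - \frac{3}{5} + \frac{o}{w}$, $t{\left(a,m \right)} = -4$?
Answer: $39541$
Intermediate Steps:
$u{\left(o,w \right)} = \frac{3}{20} - \frac{o}{4 w}$ ($u{\left(o,w \right)} = - \frac{- \frac{3}{5} + \frac{o}{w}}{4} = \frac{3}{20} - \frac{o}{4 w}$)
$N{\left(v \right)} = \frac{3}{20} - \frac{v - \sqrt{-4 + v}}{4 v}$ ($N{\left(v \right)} = \frac{3}{20} - \frac{v - \sqrt{v - 4}}{4 v} = \frac{3}{20} - \frac{v - \sqrt{-4 + v}}{4 v}$)
$E{\left(O \right)} = -9$ ($E{\left(O \right)} = - \frac{\left(-4\right) \left(-18\right)}{8} = \left(- \frac{1}{8}\right) 72 = -9$)
$E{\left(N{\left(-6 \right)} \right)} + 39550 = -9 + 39550 = 39541$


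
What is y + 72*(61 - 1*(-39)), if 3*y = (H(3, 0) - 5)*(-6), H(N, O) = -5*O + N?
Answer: 7204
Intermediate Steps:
H(N, O) = N - 5*O
y = 4 (y = (((3 - 5*0) - 5)*(-6))/3 = (((3 + 0) - 5)*(-6))/3 = ((3 - 5)*(-6))/3 = (-2*(-6))/3 = (1/3)*12 = 4)
y + 72*(61 - 1*(-39)) = 4 + 72*(61 - 1*(-39)) = 4 + 72*(61 + 39) = 4 + 72*100 = 4 + 7200 = 7204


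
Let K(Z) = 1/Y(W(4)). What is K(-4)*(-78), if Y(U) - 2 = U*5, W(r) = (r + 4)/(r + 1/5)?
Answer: -819/121 ≈ -6.7686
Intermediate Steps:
W(r) = (4 + r)/(1/5 + r) (W(r) = (4 + r)/(r + 1/5) = (4 + r)/(1/5 + r))
Y(U) = 2 + 5*U (Y(U) = 2 + U*5 = 2 + 5*U)
K(Z) = 21/242 (K(Z) = 1/(2 + 5*(5*(4 + 4)/(1 + 5*4))) = 1/(2 + 5*(5*8/(1 + 20))) = 1/(2 + 5*(5*8/21)) = 1/(2 + 5*(5*(1/21)*8)) = 1/(2 + 5*(40/21)) = 1/(2 + 200/21) = 1/(242/21) = 21/242)
K(-4)*(-78) = (21/242)*(-78) = -819/121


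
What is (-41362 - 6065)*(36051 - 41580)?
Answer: 262223883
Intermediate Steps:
(-41362 - 6065)*(36051 - 41580) = -47427*(-5529) = 262223883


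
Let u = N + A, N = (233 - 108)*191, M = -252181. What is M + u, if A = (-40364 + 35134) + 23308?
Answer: -210228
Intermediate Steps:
A = 18078 (A = -5230 + 23308 = 18078)
N = 23875 (N = 125*191 = 23875)
u = 41953 (u = 23875 + 18078 = 41953)
M + u = -252181 + 41953 = -210228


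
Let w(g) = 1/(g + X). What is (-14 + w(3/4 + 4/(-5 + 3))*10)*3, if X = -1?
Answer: -166/3 ≈ -55.333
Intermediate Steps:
w(g) = 1/(-1 + g) (w(g) = 1/(g - 1) = 1/(-1 + g))
(-14 + w(3/4 + 4/(-5 + 3))*10)*3 = (-14 + 10/(-1 + (3/4 + 4/(-5 + 3))))*3 = (-14 + 10/(-1 + (3*(¼) + 4/(-2))))*3 = (-14 + 10/(-1 + (¾ + 4*(-½))))*3 = (-14 + 10/(-1 + (¾ - 2)))*3 = (-14 + 10/(-1 - 5/4))*3 = (-14 + 10/(-9/4))*3 = (-14 - 4/9*10)*3 = (-14 - 40/9)*3 = -166/9*3 = -166/3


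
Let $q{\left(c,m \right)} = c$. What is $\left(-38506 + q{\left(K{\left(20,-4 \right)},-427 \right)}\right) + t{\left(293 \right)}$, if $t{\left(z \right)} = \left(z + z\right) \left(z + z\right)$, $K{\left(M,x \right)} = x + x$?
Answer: $304882$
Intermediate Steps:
$K{\left(M,x \right)} = 2 x$
$t{\left(z \right)} = 4 z^{2}$ ($t{\left(z \right)} = 2 z 2 z = 4 z^{2}$)
$\left(-38506 + q{\left(K{\left(20,-4 \right)},-427 \right)}\right) + t{\left(293 \right)} = \left(-38506 + 2 \left(-4\right)\right) + 4 \cdot 293^{2} = \left(-38506 - 8\right) + 4 \cdot 85849 = -38514 + 343396 = 304882$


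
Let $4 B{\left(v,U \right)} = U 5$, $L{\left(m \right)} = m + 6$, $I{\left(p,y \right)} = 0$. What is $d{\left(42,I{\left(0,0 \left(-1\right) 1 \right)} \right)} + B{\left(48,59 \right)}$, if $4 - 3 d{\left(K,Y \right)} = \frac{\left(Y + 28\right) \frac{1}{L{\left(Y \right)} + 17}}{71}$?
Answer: $\frac{490407}{6532} \approx 75.078$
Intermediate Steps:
$L{\left(m \right)} = 6 + m$
$d{\left(K,Y \right)} = \frac{4}{3} - \frac{28 + Y}{213 \left(23 + Y\right)}$ ($d{\left(K,Y \right)} = \frac{4}{3} - \frac{\frac{Y + 28}{\left(6 + Y\right) + 17} \cdot \frac{1}{71}}{3} = \frac{4}{3} - \frac{\frac{28 + Y}{23 + Y} \frac{1}{71}}{3} = \frac{4}{3} - \frac{\frac{1}{71} \frac{1}{23 + Y} \left(28 + Y\right)}{3} = \frac{4}{3} - \frac{28 + Y}{213 \left(23 + Y\right)}$)
$B{\left(v,U \right)} = \frac{5 U}{4}$ ($B{\left(v,U \right)} = \frac{U 5}{4} = \frac{5 U}{4}$)
$d{\left(42,I{\left(0,0 \left(-1\right) 1 \right)} \right)} + B{\left(48,59 \right)} = \frac{6504 + 283 \cdot 0}{213 \left(23 + 0\right)} + \frac{5}{4} \cdot 59 = \frac{6504 + 0}{213 \cdot 23} + \frac{295}{4} = \frac{1}{213} \cdot \frac{1}{23} \cdot 6504 + \frac{295}{4} = \frac{2168}{1633} + \frac{295}{4} = \frac{490407}{6532}$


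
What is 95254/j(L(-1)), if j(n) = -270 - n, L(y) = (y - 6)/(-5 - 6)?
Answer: -1047794/2977 ≈ -351.96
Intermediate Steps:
L(y) = 6/11 - y/11 (L(y) = (-6 + y)/(-11) = (-6 + y)*(-1/11) = 6/11 - y/11)
95254/j(L(-1)) = 95254/(-270 - (6/11 - 1/11*(-1))) = 95254/(-270 - (6/11 + 1/11)) = 95254/(-270 - 1*7/11) = 95254/(-270 - 7/11) = 95254/(-2977/11) = 95254*(-11/2977) = -1047794/2977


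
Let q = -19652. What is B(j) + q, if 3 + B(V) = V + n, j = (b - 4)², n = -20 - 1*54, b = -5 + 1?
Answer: -19665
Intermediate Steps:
b = -4
n = -74 (n = -20 - 54 = -74)
j = 64 (j = (-4 - 4)² = (-8)² = 64)
B(V) = -77 + V (B(V) = -3 + (V - 74) = -3 + (-74 + V) = -77 + V)
B(j) + q = (-77 + 64) - 19652 = -13 - 19652 = -19665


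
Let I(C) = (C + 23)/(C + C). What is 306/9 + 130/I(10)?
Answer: 3722/33 ≈ 112.79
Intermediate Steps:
I(C) = (23 + C)/(2*C) (I(C) = (23 + C)/((2*C)) = (23 + C)*(1/(2*C)) = (23 + C)/(2*C))
306/9 + 130/I(10) = 306/9 + 130/(((½)*(23 + 10)/10)) = 306*(⅑) + 130/(((½)*(⅒)*33)) = 34 + 130/(33/20) = 34 + 130*(20/33) = 34 + 2600/33 = 3722/33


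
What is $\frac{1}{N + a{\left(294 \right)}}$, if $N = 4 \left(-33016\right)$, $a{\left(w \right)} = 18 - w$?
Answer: $- \frac{1}{132340} \approx -7.5563 \cdot 10^{-6}$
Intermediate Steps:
$N = -132064$
$\frac{1}{N + a{\left(294 \right)}} = \frac{1}{-132064 + \left(18 - 294\right)} = \frac{1}{-132064 - 276} = \frac{1}{-132340} = - \frac{1}{132340}$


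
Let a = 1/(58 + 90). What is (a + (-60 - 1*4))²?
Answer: 89699841/21904 ≈ 4095.1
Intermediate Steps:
a = 1/148 ≈ 0.0067568
(a + (-60 - 1*4))² = (1/148 + (-60 - 1*4))² = (1/148 + (-60 - 4))² = (1/148 - 64)² = (-9471/148)² = 89699841/21904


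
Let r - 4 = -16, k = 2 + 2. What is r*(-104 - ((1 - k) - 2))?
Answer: 1188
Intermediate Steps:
k = 4
r = -12 (r = 4 - 16 = -12)
r*(-104 - ((1 - k) - 2)) = -12*(-104 - ((1 - 1*4) - 2)) = -12*(-104 - ((1 - 4) - 2)) = -12*(-104 - (-3 - 2)) = -12*(-104 - 1*(-5)) = -12*(-104 + 5) = -12*(-99) = 1188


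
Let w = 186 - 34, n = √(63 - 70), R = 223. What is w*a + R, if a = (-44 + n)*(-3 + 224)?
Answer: -1477825 + 33592*I*√7 ≈ -1.4778e+6 + 88876.0*I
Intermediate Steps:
n = I*√7 (n = √(-7) = I*√7 ≈ 2.6458*I)
w = 152
a = -9724 + 221*I*√7 (a = (-44 + I*√7)*(-3 + 224) = (-44 + I*√7)*221 = -9724 + 221*I*√7 ≈ -9724.0 + 584.71*I)
w*a + R = 152*(-9724 + 221*I*√7) + 223 = (-1478048 + 33592*I*√7) + 223 = -1477825 + 33592*I*√7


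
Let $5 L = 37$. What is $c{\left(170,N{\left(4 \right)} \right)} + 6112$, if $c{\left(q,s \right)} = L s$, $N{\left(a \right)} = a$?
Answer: $\frac{30708}{5} \approx 6141.6$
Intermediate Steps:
$L = \frac{37}{5}$ ($L = \frac{1}{5} \cdot 37 = \frac{37}{5} \approx 7.4$)
$c{\left(q,s \right)} = \frac{37 s}{5}$
$c{\left(170,N{\left(4 \right)} \right)} + 6112 = \frac{37}{5} \cdot 4 + 6112 = \frac{148}{5} + 6112 = \frac{30708}{5}$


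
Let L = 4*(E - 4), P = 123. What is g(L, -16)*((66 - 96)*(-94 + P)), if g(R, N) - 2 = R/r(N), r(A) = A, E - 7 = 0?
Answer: -2175/2 ≈ -1087.5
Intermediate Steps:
E = 7 (E = 7 + 0 = 7)
L = 12 (L = 4*(7 - 4) = 4*3 = 12)
g(R, N) = 2 + R/N
g(L, -16)*((66 - 96)*(-94 + P)) = (2 + 12/(-16))*((66 - 96)*(-94 + 123)) = (2 + 12*(-1/16))*(-30*29) = (2 - ¾)*(-870) = (5/4)*(-870) = -2175/2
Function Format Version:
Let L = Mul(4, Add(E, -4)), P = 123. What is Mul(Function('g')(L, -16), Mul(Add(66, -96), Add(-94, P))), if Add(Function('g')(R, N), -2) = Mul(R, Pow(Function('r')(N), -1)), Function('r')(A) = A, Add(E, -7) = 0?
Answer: Rational(-2175, 2) ≈ -1087.5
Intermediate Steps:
E = 7 (E = Add(7, 0) = 7)
L = 12 (L = Mul(4, Add(7, -4)) = Mul(4, 3) = 12)
Function('g')(R, N) = Add(2, Mul(R, Pow(N, -1)))
Mul(Function('g')(L, -16), Mul(Add(66, -96), Add(-94, P))) = Mul(Add(2, Mul(12, Pow(-16, -1))), Mul(Add(66, -96), Add(-94, 123))) = Mul(Add(2, Mul(12, Rational(-1, 16))), Mul(-30, 29)) = Mul(Add(2, Rational(-3, 4)), -870) = Mul(Rational(5, 4), -870) = Rational(-2175, 2)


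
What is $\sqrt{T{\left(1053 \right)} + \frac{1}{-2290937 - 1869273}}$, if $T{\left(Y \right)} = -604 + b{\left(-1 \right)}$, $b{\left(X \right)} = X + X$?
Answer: $\frac{i \sqrt{10488252434084810}}{4160210} \approx 24.617 i$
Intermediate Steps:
$b{\left(X \right)} = 2 X$
$T{\left(Y \right)} = -606$ ($T{\left(Y \right)} = -604 + 2 \left(-1\right) = -604 - 2 = -606$)
$\sqrt{T{\left(1053 \right)} + \frac{1}{-2290937 - 1869273}} = \sqrt{-606 + \frac{1}{-2290937 - 1869273}} = \sqrt{-606 + \frac{1}{-4160210}} = \sqrt{-606 - \frac{1}{4160210}} = \sqrt{- \frac{2521087261}{4160210}} = \frac{i \sqrt{10488252434084810}}{4160210}$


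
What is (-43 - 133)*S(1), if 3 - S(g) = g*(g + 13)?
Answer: 1936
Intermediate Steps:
S(g) = 3 - g*(13 + g) (S(g) = 3 - g*(g + 13) = 3 - g*(13 + g))
(-43 - 133)*S(1) = (-43 - 133)*(3 - 1*1**2 - 13*1) = -176*(3 - 1*1 - 13) = -176*(3 - 1 - 13) = -176*(-11) = 1936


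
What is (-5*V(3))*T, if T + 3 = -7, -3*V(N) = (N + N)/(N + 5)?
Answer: -25/2 ≈ -12.500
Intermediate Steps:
V(N) = -2*N/(3*(5 + N)) (V(N) = -(N + N)/(3*(N + 5)) = -2*N/(3*(5 + N)))
T = -10 (T = -3 - 7 = -10)
(-5*V(3))*T = -(-10)*3/(15 + 3*3)*(-10) = -(-10)*3/(15 + 9)*(-10) = -(-10)*3/24*(-10) = -5*(-1/4)*(-10) = (5/4)*(-10) = -25/2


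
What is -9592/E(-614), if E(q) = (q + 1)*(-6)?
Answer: -4796/1839 ≈ -2.6079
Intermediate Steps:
E(q) = -6 - 6*q (E(q) = (1 + q)*(-6) = -6 - 6*q)
-9592/E(-614) = -9592/(-6 - 6*(-614)) = -9592/(-6 + 3684) = -9592/3678 = -9592*1/3678 = -4796/1839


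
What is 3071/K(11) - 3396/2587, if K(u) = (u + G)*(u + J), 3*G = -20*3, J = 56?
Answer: -9992465/1559961 ≈ -6.4056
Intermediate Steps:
G = -20 (G = (-20*3)/3 = (⅓)*(-60) = -20)
K(u) = (-20 + u)*(56 + u) (K(u) = (u - 20)*(u + 56) = (-20 + u)*(56 + u))
3071/K(11) - 3396/2587 = 3071/(-1120 + 11² + 36*11) - 3396/2587 = 3071/(-1120 + 121 + 396) - 3396*1/2587 = 3071/(-603) - 3396/2587 = 3071*(-1/603) - 3396/2587 = -3071/603 - 3396/2587 = -9992465/1559961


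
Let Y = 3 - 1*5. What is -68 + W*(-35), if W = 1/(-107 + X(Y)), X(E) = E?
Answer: -7377/109 ≈ -67.679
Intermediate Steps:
Y = -2 (Y = 3 - 5 = -2)
W = -1/109 (W = 1/(-107 - 2) = 1/(-109) = -1/109 ≈ -0.0091743)
-68 + W*(-35) = -68 - 1/109*(-35) = -68 + 35/109 = -7377/109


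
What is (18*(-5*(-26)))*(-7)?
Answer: -16380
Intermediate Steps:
(18*(-5*(-26)))*(-7) = (18*130)*(-7) = 2340*(-7) = -16380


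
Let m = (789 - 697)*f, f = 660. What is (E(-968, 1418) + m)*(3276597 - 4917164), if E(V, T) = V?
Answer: -98027159384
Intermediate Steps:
m = 60720 (m = (789 - 697)*660 = 92*660 = 60720)
(E(-968, 1418) + m)*(3276597 - 4917164) = (-968 + 60720)*(3276597 - 4917164) = 59752*(-1640567) = -98027159384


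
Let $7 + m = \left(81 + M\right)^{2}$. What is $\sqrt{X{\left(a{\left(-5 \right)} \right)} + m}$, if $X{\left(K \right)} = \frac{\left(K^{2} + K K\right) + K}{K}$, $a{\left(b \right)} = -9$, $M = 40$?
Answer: $\sqrt{14617} \approx 120.9$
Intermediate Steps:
$m = 14634$ ($m = -7 + \left(81 + 40\right)^{2} = -7 + 121^{2} = -7 + 14641 = 14634$)
$X{\left(K \right)} = \frac{K + 2 K^{2}}{K}$ ($X{\left(K \right)} = \frac{\left(K^{2} + K^{2}\right) + K}{K} = \frac{2 K^{2} + K}{K} = \frac{K + 2 K^{2}}{K}$)
$\sqrt{X{\left(a{\left(-5 \right)} \right)} + m} = \sqrt{\left(1 + 2 \left(-9\right)\right) + 14634} = \sqrt{\left(1 - 18\right) + 14634} = \sqrt{-17 + 14634} = \sqrt{14617}$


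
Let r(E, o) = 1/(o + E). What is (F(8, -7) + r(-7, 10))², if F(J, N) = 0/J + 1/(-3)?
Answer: 0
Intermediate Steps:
F(J, N) = -⅓ (F(J, N) = 0 + 1*(-⅓) = 0 - ⅓ = -⅓)
r(E, o) = 1/(E + o)
(F(8, -7) + r(-7, 10))² = (-⅓ + 1/(-7 + 10))² = (-⅓ + 1/3)² = (-⅓ + ⅓)² = 0² = 0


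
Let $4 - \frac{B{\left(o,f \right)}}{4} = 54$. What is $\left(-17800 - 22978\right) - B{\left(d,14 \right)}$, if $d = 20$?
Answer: $-40578$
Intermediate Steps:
$B{\left(o,f \right)} = -200$ ($B{\left(o,f \right)} = 16 - 216 = -200$)
$\left(-17800 - 22978\right) - B{\left(d,14 \right)} = \left(-17800 - 22978\right) - -200 = -40778 + 200 = -40578$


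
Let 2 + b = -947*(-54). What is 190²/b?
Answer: 9025/12784 ≈ 0.70596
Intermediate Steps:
b = 51136 (b = -2 - 947*(-54) = -2 + 51138 = 51136)
190²/b = 190²/51136 = 36100*(1/51136) = 9025/12784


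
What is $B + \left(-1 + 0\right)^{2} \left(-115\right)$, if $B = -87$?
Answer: $-202$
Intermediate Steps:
$B + \left(-1 + 0\right)^{2} \left(-115\right) = -87 + \left(-1 + 0\right)^{2} \left(-115\right) = -87 + \left(-1\right)^{2} \left(-115\right) = -87 + 1 \left(-115\right) = -87 - 115 = -202$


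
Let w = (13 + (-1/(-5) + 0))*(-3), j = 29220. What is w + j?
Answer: 145902/5 ≈ 29180.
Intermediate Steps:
w = -198/5 (w = (13 + (-⅕*(-1) + 0))*(-3) = (13 + (⅕ + 0))*(-3) = (13 + ⅕)*(-3) = (66/5)*(-3) = -198/5 ≈ -39.600)
w + j = -198/5 + 29220 = 145902/5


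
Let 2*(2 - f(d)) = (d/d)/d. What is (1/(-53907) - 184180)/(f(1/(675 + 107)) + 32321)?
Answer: -9928591261/1721358324 ≈ -5.7679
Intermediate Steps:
f(d) = 2 - 1/(2*d) (f(d) = 2 - d/d/(2*d) = 2 - 1/(2*d))
(1/(-53907) - 184180)/(f(1/(675 + 107)) + 32321) = (1/(-53907) - 184180)/((2 - 1/(2*(1/(675 + 107)))) + 32321) = (-1/53907 - 184180)/((2 - 1/(2*(1/782))) + 32321) = -9928591261/(53907*((2 - 1/(2*1/782)) + 32321)) = -9928591261/(53907*((2 - 1/2*782) + 32321)) = -9928591261/(53907*((2 - 391) + 32321)) = -9928591261/(53907*(-389 + 32321)) = -9928591261/53907/31932 = -9928591261/53907*1/31932 = -9928591261/1721358324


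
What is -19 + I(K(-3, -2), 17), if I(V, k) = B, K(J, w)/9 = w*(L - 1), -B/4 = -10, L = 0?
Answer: 21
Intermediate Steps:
B = 40 (B = -4*(-10) = 40)
K(J, w) = -9*w (K(J, w) = 9*(w*(0 - 1)) = 9*(w*(-1)) = 9*(-w) = -9*w)
I(V, k) = 40
-19 + I(K(-3, -2), 17) = -19 + 40 = 21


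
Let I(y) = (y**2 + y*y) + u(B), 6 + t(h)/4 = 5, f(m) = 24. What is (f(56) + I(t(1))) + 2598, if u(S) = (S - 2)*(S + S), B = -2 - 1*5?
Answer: 2780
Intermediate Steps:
B = -7 (B = -2 - 5 = -7)
t(h) = -4 (t(h) = -24 + 4*5 = -24 + 20 = -4)
u(S) = 2*S*(-2 + S) (u(S) = (-2 + S)*(2*S) = 2*S*(-2 + S))
I(y) = 126 + 2*y**2 (I(y) = (y**2 + y*y) + 2*(-7)*(-2 - 7) = (y**2 + y**2) + 2*(-7)*(-9) = 2*y**2 + 126 = 126 + 2*y**2)
(f(56) + I(t(1))) + 2598 = (24 + (126 + 2*(-4)**2)) + 2598 = (24 + (126 + 2*16)) + 2598 = (24 + (126 + 32)) + 2598 = (24 + 158) + 2598 = 182 + 2598 = 2780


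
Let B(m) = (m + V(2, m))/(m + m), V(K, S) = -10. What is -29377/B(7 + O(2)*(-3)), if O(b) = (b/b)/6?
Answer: 763802/7 ≈ 1.0911e+5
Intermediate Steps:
O(b) = 1/6 (O(b) = 1*(1/6) = 1/6)
B(m) = (-10 + m)/(2*m) (B(m) = (m - 10)/(m + m) = (-10 + m)/((2*m)) = (-10 + m)*(1/(2*m)) = (-10 + m)/(2*m))
-29377/B(7 + O(2)*(-3)) = -29377*2*(7 + (1/6)*(-3))/(-10 + (7 + (1/6)*(-3))) = -29377*2*(7 - 1/2)/(-10 + (7 - 1/2)) = -29377*13/(-10 + 13/2) = -29377/((1/2)*(2/13)*(-7/2)) = -29377/(-7/26) = -29377*(-26/7) = 763802/7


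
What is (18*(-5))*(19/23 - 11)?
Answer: 21060/23 ≈ 915.65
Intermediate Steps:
(18*(-5))*(19/23 - 11) = -90*(19*(1/23) - 11) = -90*(19/23 - 11) = -90*(-234/23) = 21060/23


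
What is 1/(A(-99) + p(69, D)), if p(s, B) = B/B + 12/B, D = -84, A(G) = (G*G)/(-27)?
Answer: -7/2535 ≈ -0.0027613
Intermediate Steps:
A(G) = -G²/27 (A(G) = G²*(-1/27) = -G²/27)
p(s, B) = 1 + 12/B
1/(A(-99) + p(69, D)) = 1/(-1/27*(-99)² + (12 - 84)/(-84)) = 1/(-1/27*9801 - 1/84*(-72)) = 1/(-363 + 6/7) = 1/(-2535/7) = -7/2535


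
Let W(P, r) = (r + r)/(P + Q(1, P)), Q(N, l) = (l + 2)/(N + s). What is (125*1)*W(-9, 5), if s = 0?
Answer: -625/8 ≈ -78.125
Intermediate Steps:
Q(N, l) = (2 + l)/N (Q(N, l) = (l + 2)/(N + 0) = (2 + l)/N)
W(P, r) = 2*r/(2 + 2*P) (W(P, r) = (r + r)/(P + (2 + P)/1) = (2*r)/(P + 1*(2 + P)) = (2*r)/(P + (2 + P)) = (2*r)/(2 + 2*P) = 2*r/(2 + 2*P))
(125*1)*W(-9, 5) = (125*1)*(5/(1 - 9)) = 125*(5/(-8)) = 125*(5*(-⅛)) = 125*(-5/8) = -625/8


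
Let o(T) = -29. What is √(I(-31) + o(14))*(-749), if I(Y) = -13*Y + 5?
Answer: -749*√379 ≈ -14581.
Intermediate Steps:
I(Y) = 5 - 13*Y
√(I(-31) + o(14))*(-749) = √((5 - 13*(-31)) - 29)*(-749) = √((5 + 403) - 29)*(-749) = √(408 - 29)*(-749) = √379*(-749) = -749*√379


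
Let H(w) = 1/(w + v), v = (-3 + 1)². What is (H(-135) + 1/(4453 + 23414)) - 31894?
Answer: -116431530574/3650577 ≈ -31894.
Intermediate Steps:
v = 4 (v = (-2)² = 4)
H(w) = 1/(4 + w) (H(w) = 1/(w + 4) = 1/(4 + w))
(H(-135) + 1/(4453 + 23414)) - 31894 = (1/(4 - 135) + 1/(4453 + 23414)) - 31894 = (1/(-131) + 1/27867) - 31894 = (-1/131 + 1/27867) - 31894 = -27736/3650577 - 31894 = -116431530574/3650577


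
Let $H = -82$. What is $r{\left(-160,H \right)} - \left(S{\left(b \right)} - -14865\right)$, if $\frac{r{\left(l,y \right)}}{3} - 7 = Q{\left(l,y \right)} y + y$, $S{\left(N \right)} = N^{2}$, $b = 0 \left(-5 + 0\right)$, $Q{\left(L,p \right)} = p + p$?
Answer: $25254$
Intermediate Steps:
$Q{\left(L,p \right)} = 2 p$
$b = 0$ ($b = 0 \left(-5\right) = 0$)
$r{\left(l,y \right)} = 21 + 3 y + 6 y^{2}$ ($r{\left(l,y \right)} = 21 + 3 \left(2 y y + y\right) = 21 + 3 \left(2 y^{2} + y\right) = 21 + 3 \left(y + 2 y^{2}\right) = 21 + \left(3 y + 6 y^{2}\right) = 21 + 3 y + 6 y^{2}$)
$r{\left(-160,H \right)} - \left(S{\left(b \right)} - -14865\right) = \left(21 + 3 \left(-82\right) + 6 \left(-82\right)^{2}\right) - \left(0^{2} - -14865\right) = \left(21 - 246 + 6 \cdot 6724\right) - \left(0 + 14865\right) = \left(21 - 246 + 40344\right) - 14865 = 40119 - 14865 = 25254$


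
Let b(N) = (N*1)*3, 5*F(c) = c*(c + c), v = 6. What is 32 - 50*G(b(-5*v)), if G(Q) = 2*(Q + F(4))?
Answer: 8392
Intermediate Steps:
F(c) = 2*c²/5 (F(c) = (c*(c + c))/5 = (c*(2*c))/5 = (2*c²)/5 = 2*c²/5)
b(N) = 3*N (b(N) = N*3 = 3*N)
G(Q) = 64/5 + 2*Q (G(Q) = 2*(Q + (⅖)*4²) = 2*(Q + (⅖)*16) = 2*(Q + 32/5) = 2*(32/5 + Q) = 64/5 + 2*Q)
32 - 50*G(b(-5*v)) = 32 - 50*(64/5 + 2*(3*(-5*6))) = 32 - 50*(64/5 + 2*(3*(-30))) = 32 - 50*(64/5 + 2*(-90)) = 32 - 50*(64/5 - 180) = 32 - 50*(-836/5) = 32 + 8360 = 8392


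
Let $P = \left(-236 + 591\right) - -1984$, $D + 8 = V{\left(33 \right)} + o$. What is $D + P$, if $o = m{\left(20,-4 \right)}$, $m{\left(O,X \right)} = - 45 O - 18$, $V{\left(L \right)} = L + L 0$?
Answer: $1446$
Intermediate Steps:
$V{\left(L \right)} = L$ ($V{\left(L \right)} = L + 0 = L$)
$m{\left(O,X \right)} = -18 - 45 O$
$o = -918$ ($o = -18 - 900 = -918$)
$D = -893$ ($D = -8 + \left(33 - 918\right) = -8 - 885 = -893$)
$P = 2339$ ($P = 355 + 1984 = 2339$)
$D + P = -893 + 2339 = 1446$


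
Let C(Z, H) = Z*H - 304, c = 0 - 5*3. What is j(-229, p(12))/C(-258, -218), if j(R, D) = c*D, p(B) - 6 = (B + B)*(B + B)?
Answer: -873/5594 ≈ -0.15606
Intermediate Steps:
c = -15 (c = 0 - 15 = -15)
p(B) = 6 + 4*B² (p(B) = 6 + (B + B)*(B + B) = 6 + (2*B)*(2*B) = 6 + 4*B²)
j(R, D) = -15*D
C(Z, H) = -304 + H*Z (C(Z, H) = H*Z - 304 = -304 + H*Z)
j(-229, p(12))/C(-258, -218) = (-15*(6 + 4*12²))/(-304 - 218*(-258)) = (-15*(6 + 4*144))/(-304 + 56244) = -15*(6 + 576)/55940 = -15*582*(1/55940) = -8730*1/55940 = -873/5594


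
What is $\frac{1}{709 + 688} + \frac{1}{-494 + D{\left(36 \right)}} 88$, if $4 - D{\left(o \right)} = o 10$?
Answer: $- \frac{61043}{593725} \approx -0.10281$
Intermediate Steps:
$D{\left(o \right)} = 4 - 10 o$ ($D{\left(o \right)} = 4 - o 10 = 4 - 10 o$)
$\frac{1}{709 + 688} + \frac{1}{-494 + D{\left(36 \right)}} 88 = \frac{1}{709 + 688} + \frac{1}{-494 + \left(4 - 360\right)} 88 = \frac{1}{1397} + \frac{1}{-494 + \left(4 - 360\right)} 88 = \frac{1}{1397} + \frac{1}{-494 - 356} \cdot 88 = \frac{1}{1397} + \frac{1}{-850} \cdot 88 = \frac{1}{1397} - \frac{44}{425} = - \frac{61043}{593725}$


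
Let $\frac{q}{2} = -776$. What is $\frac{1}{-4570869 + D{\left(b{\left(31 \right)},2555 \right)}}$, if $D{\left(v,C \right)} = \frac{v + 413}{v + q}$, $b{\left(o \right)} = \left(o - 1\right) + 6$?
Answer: $- \frac{1516}{6929437853} \approx -2.1878 \cdot 10^{-7}$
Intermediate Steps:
$q = -1552$ ($q = 2 \left(-776\right) = -1552$)
$b{\left(o \right)} = 5 + o$ ($b{\left(o \right)} = \left(-1 + o\right) + 6 = 5 + o$)
$D{\left(v,C \right)} = \frac{413 + v}{-1552 + v}$ ($D{\left(v,C \right)} = \frac{v + 413}{v - 1552} = \frac{413 + v}{-1552 + v}$)
$\frac{1}{-4570869 + D{\left(b{\left(31 \right)},2555 \right)}} = \frac{1}{-4570869 + \frac{413 + \left(5 + 31\right)}{-1552 + \left(5 + 31\right)}} = \frac{1}{-4570869 + \frac{413 + 36}{-1552 + 36}} = \frac{1}{-4570869 + \frac{1}{-1516} \cdot 449} = \frac{1}{-4570869 - \frac{449}{1516}} = \frac{1}{- \frac{6929437853}{1516}} = - \frac{1516}{6929437853}$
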